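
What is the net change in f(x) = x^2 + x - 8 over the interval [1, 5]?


Net change = f(b) - f(a)
f(x) = x^2 + x - 8
Compute f(5):
f(5) = 1 * 5^2 + 1 * 5 - 8
= 25 + 5 - 8
= 22
Compute f(1):
f(1) = 1 * 1^2 + 1 * 1 - 8
= 1 + 1 - 8
= -6
Net change = 22 - (-6) = 28

28


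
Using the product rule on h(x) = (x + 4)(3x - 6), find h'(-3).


Let u(x) = x + 4 and v(x) = 3x - 6
u'(x) = 1
v'(x) = 3
Product rule: h'(x) = u'(x)*v(x) + u(x)*v'(x)
= 1 * (3x - 6) + (x + 4) * 3
At x = -3:
u(-3) = 1 * (-3) + 4 = 1
v(-3) = 3 * (-3) - 6 = -15
h'(-3) = 1 * (-15) + 1 * 3
= -15 + 3
= -12

-12


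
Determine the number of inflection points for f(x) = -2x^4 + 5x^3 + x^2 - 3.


Inflection points occur where f''(x) = 0 and concavity changes.
f(x) = -2x^4 + 5x^3 + x^2 - 3
f'(x) = -8x^3 + 15x^2 + 2x
f''(x) = -24x^2 + 30x + 2
This is a quadratic in x. Use the discriminant to count real roots.
Discriminant = (30)^2 - 4 * (-24) * 2
= 900 - (-192)
= 1092
Since discriminant > 0, f''(x) = 0 has 2 distinct real solutions.
A quadratic with two distinct real roots changes sign at each root, so concavity changes at both.
Number of inflection points: 2

2


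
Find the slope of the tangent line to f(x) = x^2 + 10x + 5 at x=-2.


The slope of the tangent line equals f'(x) at the point.
f(x) = x^2 + 10x + 5
f'(x) = 2x + 10
At x = -2:
f'(-2) = 2 * (-2) + 10
= -4 + 10
= 6

6


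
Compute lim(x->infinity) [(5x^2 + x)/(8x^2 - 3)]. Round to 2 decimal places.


For limits at infinity with equal-degree polynomials,
we compare leading coefficients.
Numerator leading term: 5x^2
Denominator leading term: 8x^2
Divide both by x^2:
lim = (5 + 1/x) / (8 - 3/x^2)
As x -> infinity, the 1/x and 1/x^2 terms vanish:
= 5/8 ≈ 0.63

0.63


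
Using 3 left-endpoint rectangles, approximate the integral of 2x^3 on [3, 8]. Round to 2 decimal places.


Left Riemann sum uses left endpoints of each subinterval.
Interval: [3, 8], n = 3
dx = (8 - 3) / 3 = 5/3
Left endpoints: [3, 14/3, 19/3]
f values: [54, 5488/27, 13718/27]
Sum = dx * (sum of f values)
= 5/3 * 2296/3
= 11480/9 ≈ 1275.56

1275.56


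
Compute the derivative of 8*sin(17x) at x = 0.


Apply the chain rule to differentiate 8*sin(17x):
d/dx [8*sin(17x)]
= 8 * cos(17x) * d/dx(17x)
= 8 * 17 * cos(17x)
= 136 * cos(17x)
Evaluate at x = 0:
= 136 * cos(0)
= 136 * 1
= 136

136


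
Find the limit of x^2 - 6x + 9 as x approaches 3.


Since polynomials are continuous, we use direct substitution.
lim(x->3) of x^2 - 6x + 9
= 1 * 3^2 - 6 * 3 + 9
= 9 - 18 + 9
= 0

0


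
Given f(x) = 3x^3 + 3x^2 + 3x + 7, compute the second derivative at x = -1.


First derivative:
f'(x) = 9x^2 + 6x + 3
Second derivative:
f''(x) = 18x + 6
Substitute x = -1:
f''(-1) = 18 * (-1) + 6
= -18 + 6
= -12

-12


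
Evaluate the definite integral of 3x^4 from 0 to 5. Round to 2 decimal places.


Find the antiderivative of 3x^4:
F(x) = 3/5 * x^5
Apply the Fundamental Theorem of Calculus:
F(5) - F(0)
= 3/5 * 5^5 - 3/5 * 0^5
= 3/5 * (3125 - 0)
= 3/5 * 3125
= 1875 = 1875.00

1875.00


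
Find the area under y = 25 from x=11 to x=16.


The area under a constant function y = 25 is a rectangle.
Width = 16 - 11 = 5
Height = 25
Area = width * height
= 5 * 25
= 125

125


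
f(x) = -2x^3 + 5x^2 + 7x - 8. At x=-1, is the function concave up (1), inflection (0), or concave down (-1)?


Concavity is determined by the sign of f''(x).
f(x) = -2x^3 + 5x^2 + 7x - 8
f'(x) = -6x^2 + 10x + 7
f''(x) = -12x + 10
f''(-1) = -12 * (-1) + 10
= 12 + 10
= 22
Since f''(-1) > 0, the function is concave up (1)

1


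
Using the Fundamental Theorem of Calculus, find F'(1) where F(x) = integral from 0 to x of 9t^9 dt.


By the Fundamental Theorem of Calculus (Part 1):
If F(x) = integral from 0 to x of f(t) dt, then F'(x) = f(x)
Here f(t) = 9t^9
So F'(x) = 9x^9
Evaluate at x = 1:
F'(1) = 9 * 1^9
= 9 * 1
= 9

9


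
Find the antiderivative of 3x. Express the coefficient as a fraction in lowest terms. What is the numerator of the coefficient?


Apply the power rule for integration:
integral of ax^n dx = a/(n+1) * x^(n+1) + C
integral of 3x dx
= 3/2 * x^2 + C
The coefficient in lowest terms is 3/2, and its numerator is 3

3


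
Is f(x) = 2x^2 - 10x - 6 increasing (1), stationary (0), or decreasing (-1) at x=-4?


Compute f'(x) to determine behavior:
f'(x) = 4x - 10
f'(-4) = 4 * (-4) - 10
= -16 - 10
= -26
Since f'(-4) < 0, the function is decreasing (-1)

-1


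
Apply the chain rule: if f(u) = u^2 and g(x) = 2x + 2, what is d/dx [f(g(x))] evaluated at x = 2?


Using the chain rule: (f(g(x)))' = f'(g(x)) * g'(x)
First, find g(2):
g(2) = 2 * 2 + 2 = 6
Next, f'(u) = 2u
And g'(x) = 2
So f'(g(2)) * g'(2)
= 2 * 6 * 2
= 24

24


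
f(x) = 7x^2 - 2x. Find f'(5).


Differentiate term by term using power and sum rules:
f(x) = 7x^2 - 2x
f'(x) = 14x - 2
Substitute x = 5:
f'(5) = 14 * 5 - 2
= 70 - 2
= 68

68


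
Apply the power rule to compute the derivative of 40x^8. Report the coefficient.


We apply the power rule: d/dx [ax^n] = a*n * x^(n-1)
d/dx [40x^8]
= 40 * 8 * x^(8-1)
= 320x^7
The coefficient is 320

320


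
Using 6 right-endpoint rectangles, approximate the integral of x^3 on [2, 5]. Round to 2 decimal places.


Right Riemann sum uses right endpoints of each subinterval.
Interval: [2, 5], n = 6
dx = (5 - 2) / 6 = 1/2
Right endpoints: [5/2, 3, 7/2, 4, 9/2, 5]
f values: [125/8, 27, 343/8, 64, 729/8, 125]
Sum = dx * (sum of f values)
= 1/2 * 2925/8
= 2925/16 ≈ 182.81

182.81


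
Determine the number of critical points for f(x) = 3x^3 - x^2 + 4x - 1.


Find where f'(x) = 0:
f(x) = 3x^3 - x^2 + 4x - 1
f'(x) = 9x^2 - 2x + 4
This is a quadratic in x. Use the discriminant to count real roots.
Discriminant = (-2)^2 - 4 * 9 * 4
= 4 - 144
= -140
Since discriminant < 0, f'(x) = 0 has no real solutions.
Number of critical points: 0

0


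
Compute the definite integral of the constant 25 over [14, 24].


The integral of a constant k over [a, b] equals k * (b - a).
integral from 14 to 24 of 25 dx
= 25 * (24 - 14)
= 25 * 10
= 250

250


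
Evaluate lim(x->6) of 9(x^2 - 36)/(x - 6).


Direct substitution gives 0/0, so we factor the numerator.
Factor: 9(x^2 - 36) = 9 * (x - 6)(x + 6)
Cancel the common factor (x - 6):
9(x^2 - 36)/(x - 6) = 9 * (x + 6)
Now substitute x = 6:
= 9 * (6 + 6) = 108

108


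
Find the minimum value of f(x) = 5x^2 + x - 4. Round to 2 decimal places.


For a quadratic f(x) = ax^2 + bx + c with a > 0, the minimum is at the vertex.
Vertex x-coordinate: x = -b/(2a)
x = -(1) / (2 * 5)
x = -1/10
Substitute back to find the minimum value:
f(-1/10) = 5 * (-1/10)^2 + 1 * (-1/10) - 4
= 1/20 - 1/10 - 4
= -81/20 = -4.05

-4.05


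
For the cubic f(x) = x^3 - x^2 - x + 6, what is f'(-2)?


Differentiate f(x) = x^3 - x^2 - x + 6 term by term:
f'(x) = 3x^2 - 2x - 1
Substitute x = -2:
f'(-2) = 3 * (-2)^2 - 2 * (-2) - 1
= 12 + 4 - 1
= 15

15


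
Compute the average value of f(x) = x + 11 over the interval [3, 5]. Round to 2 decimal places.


Average value = 1/(b-a) * integral from a to b of f(x) dx
First compute the integral of x + 11:
F(x) = (1/2)x^2 + 11x
F(5) = 1/2 * 25 + 11 * 5 = 135/2
F(3) = 1/2 * 9 + 11 * 3 = 75/2
Integral = 135/2 - 75/2 = 30
Average = 30 / (5 - 3) = 30 / 2
= 15 = 15.00

15.00


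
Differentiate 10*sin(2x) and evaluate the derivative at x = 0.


Apply the chain rule to differentiate 10*sin(2x):
d/dx [10*sin(2x)]
= 10 * cos(2x) * d/dx(2x)
= 10 * 2 * cos(2x)
= 20 * cos(2x)
Evaluate at x = 0:
= 20 * cos(0)
= 20 * 1
= 20

20


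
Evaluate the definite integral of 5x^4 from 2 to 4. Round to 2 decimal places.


Find the antiderivative of 5x^4:
F(x) = 5/5 * x^5
Apply the Fundamental Theorem of Calculus:
F(4) - F(2)
= 5/5 * 4^5 - 5/5 * 2^5
= 5/5 * (1024 - 32)
= 5/5 * 992
= 992 = 992.00

992.00


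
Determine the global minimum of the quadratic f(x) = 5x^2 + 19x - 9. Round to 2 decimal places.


For a quadratic f(x) = ax^2 + bx + c with a > 0, the minimum is at the vertex.
Vertex x-coordinate: x = -b/(2a)
x = -(19) / (2 * 5)
x = -19/10
Substitute back to find the minimum value:
f(-19/10) = 5 * (-19/10)^2 + 19 * (-19/10) - 9
= 361/20 - 361/10 - 9
= -541/20 = -27.05

-27.05


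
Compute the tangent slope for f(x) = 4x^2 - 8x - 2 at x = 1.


The slope of the tangent line equals f'(x) at the point.
f(x) = 4x^2 - 8x - 2
f'(x) = 8x - 8
At x = 1:
f'(1) = 8 * 1 - 8
= 8 - 8
= 0

0


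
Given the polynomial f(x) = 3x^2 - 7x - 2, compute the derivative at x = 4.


Differentiate term by term using power and sum rules:
f(x) = 3x^2 - 7x - 2
f'(x) = 6x - 7
Substitute x = 4:
f'(4) = 6 * 4 - 7
= 24 - 7
= 17

17


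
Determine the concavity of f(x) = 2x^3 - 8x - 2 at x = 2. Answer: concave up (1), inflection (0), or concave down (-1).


Concavity is determined by the sign of f''(x).
f(x) = 2x^3 - 8x - 2
f'(x) = 6x^2 - 8
f''(x) = 12x
f''(2) = 12 * 2 + 0
= 24 + 0
= 24
Since f''(2) > 0, the function is concave up (1)

1


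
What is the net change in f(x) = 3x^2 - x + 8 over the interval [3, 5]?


Net change = f(b) - f(a)
f(x) = 3x^2 - x + 8
Compute f(5):
f(5) = 3 * 5^2 - 1 * 5 + 8
= 75 - 5 + 8
= 78
Compute f(3):
f(3) = 3 * 3^2 - 1 * 3 + 8
= 27 - 3 + 8
= 32
Net change = 78 - 32 = 46

46


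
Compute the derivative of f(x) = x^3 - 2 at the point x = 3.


Differentiate f(x) = x^3 - 2 term by term:
f'(x) = 3x^2
Substitute x = 3:
f'(3) = 3 * 3^2 + 0 * 3 + 0
= 27 + 0 + 0
= 27

27


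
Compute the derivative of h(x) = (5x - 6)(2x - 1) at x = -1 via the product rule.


Let u(x) = 5x - 6 and v(x) = 2x - 1
u'(x) = 5
v'(x) = 2
Product rule: h'(x) = u'(x)*v(x) + u(x)*v'(x)
= 5 * (2x - 1) + (5x - 6) * 2
At x = -1:
u(-1) = 5 * (-1) - 6 = -11
v(-1) = 2 * (-1) - 1 = -3
h'(-1) = 5 * (-3) + (-11) * 2
= -15 - 22
= -37

-37


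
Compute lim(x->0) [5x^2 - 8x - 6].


Since polynomials are continuous, we use direct substitution.
lim(x->0) of 5x^2 - 8x - 6
= 5 * 0^2 - 8 * 0 - 6
= 0 + 0 - 6
= -6

-6


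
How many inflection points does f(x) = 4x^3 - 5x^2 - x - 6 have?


Inflection points occur where f''(x) = 0 and concavity changes.
f(x) = 4x^3 - 5x^2 - x - 6
f'(x) = 12x^2 - 10x - 1
f''(x) = 24x - 10
Set f''(x) = 0:
24x - 10 = 0
x = 10 / 24 = 5/12
Since f''(x) is linear (degree 1), it changes sign at this point.
Therefore there is exactly 1 inflection point.

1


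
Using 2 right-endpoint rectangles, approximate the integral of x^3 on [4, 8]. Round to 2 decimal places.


Right Riemann sum uses right endpoints of each subinterval.
Interval: [4, 8], n = 2
dx = (8 - 4) / 2 = 2
Right endpoints: [6, 8]
f values: [216, 512]
Sum = dx * (sum of f values)
= 2 * 728
= 1456 = 1456.00

1456.00


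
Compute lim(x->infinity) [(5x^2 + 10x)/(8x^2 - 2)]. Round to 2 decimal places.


For limits at infinity with equal-degree polynomials,
we compare leading coefficients.
Numerator leading term: 5x^2
Denominator leading term: 8x^2
Divide both by x^2:
lim = (5 + 10/x) / (8 - 2/x^2)
As x -> infinity, the 1/x and 1/x^2 terms vanish:
= 5/8 ≈ 0.63

0.63


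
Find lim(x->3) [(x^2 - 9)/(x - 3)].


Direct substitution gives 0/0, so we factor the numerator.
Factor: (x^2 - 9) = (x - 3)(x + 3)
Cancel the common factor (x - 3):
(x^2 - 9)/(x - 3) = (x + 3)
Now substitute x = 3:
= (3 + 3) = 6

6


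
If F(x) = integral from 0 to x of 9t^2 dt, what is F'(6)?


By the Fundamental Theorem of Calculus (Part 1):
If F(x) = integral from 0 to x of f(t) dt, then F'(x) = f(x)
Here f(t) = 9t^2
So F'(x) = 9x^2
Evaluate at x = 6:
F'(6) = 9 * 6^2
= 9 * 36
= 324

324


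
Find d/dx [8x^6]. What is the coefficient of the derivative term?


We apply the power rule: d/dx [ax^n] = a*n * x^(n-1)
d/dx [8x^6]
= 8 * 6 * x^(6-1)
= 48x^5
The coefficient is 48

48


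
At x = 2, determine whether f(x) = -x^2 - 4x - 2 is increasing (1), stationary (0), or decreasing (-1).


Compute f'(x) to determine behavior:
f'(x) = -2x - 4
f'(2) = -2 * 2 - 4
= -4 - 4
= -8
Since f'(2) < 0, the function is decreasing (-1)

-1


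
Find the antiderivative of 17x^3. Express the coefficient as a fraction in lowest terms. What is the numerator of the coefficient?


Apply the power rule for integration:
integral of ax^n dx = a/(n+1) * x^(n+1) + C
integral of 17x^3 dx
= 17/4 * x^4 + C
The coefficient in lowest terms is 17/4, and its numerator is 17

17


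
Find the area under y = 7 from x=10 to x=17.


The area under a constant function y = 7 is a rectangle.
Width = 17 - 10 = 7
Height = 7
Area = width * height
= 7 * 7
= 49

49


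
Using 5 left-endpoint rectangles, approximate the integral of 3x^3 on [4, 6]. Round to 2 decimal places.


Left Riemann sum uses left endpoints of each subinterval.
Interval: [4, 6], n = 5
dx = (6 - 4) / 5 = 2/5
Left endpoints: [4, 22/5, 24/5, 26/5, 28/5]
f values: [192, 31944/125, 41472/125, 52728/125, 65856/125]
Sum = dx * (sum of f values)
= 2/5 * 1728
= 3456/5 = 691.20

691.20


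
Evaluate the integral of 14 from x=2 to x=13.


The integral of a constant k over [a, b] equals k * (b - a).
integral from 2 to 13 of 14 dx
= 14 * (13 - 2)
= 14 * 11
= 154

154


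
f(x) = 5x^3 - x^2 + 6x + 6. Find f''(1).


First derivative:
f'(x) = 15x^2 - 2x + 6
Second derivative:
f''(x) = 30x - 2
Substitute x = 1:
f''(1) = 30 * 1 - 2
= 30 - 2
= 28

28


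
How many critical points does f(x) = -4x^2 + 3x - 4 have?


Find where f'(x) = 0:
f'(x) = -8x + 3
Set f'(x) = 0:
-8x + 3 = 0
x = -3 / (-8) = 3/8
This is a linear equation in x, so there is exactly one solution.
Number of critical points: 1

1


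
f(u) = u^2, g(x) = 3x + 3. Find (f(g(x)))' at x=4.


Using the chain rule: (f(g(x)))' = f'(g(x)) * g'(x)
First, find g(4):
g(4) = 3 * 4 + 3 = 15
Next, f'(u) = 2u
And g'(x) = 3
So f'(g(4)) * g'(4)
= 2 * 15 * 3
= 90

90


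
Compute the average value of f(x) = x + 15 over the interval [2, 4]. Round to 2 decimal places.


Average value = 1/(b-a) * integral from a to b of f(x) dx
First compute the integral of x + 15:
F(x) = (1/2)x^2 + 15x
F(4) = 1/2 * 16 + 15 * 4 = 68
F(2) = 1/2 * 4 + 15 * 2 = 32
Integral = 68 - 32 = 36
Average = 36 / (4 - 2) = 36 / 2
= 18 = 18.00

18.00


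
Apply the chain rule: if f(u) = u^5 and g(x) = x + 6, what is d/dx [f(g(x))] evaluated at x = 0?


Using the chain rule: (f(g(x)))' = f'(g(x)) * g'(x)
First, find g(0):
g(0) = 1 * 0 + 6 = 6
Next, f'(u) = 5u^4
And g'(x) = 1
So f'(g(0)) * g'(0)
= 5 * 6^4 * 1
= 5 * 1296 * 1
= 6480

6480


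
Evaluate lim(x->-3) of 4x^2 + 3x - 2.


Since polynomials are continuous, we use direct substitution.
lim(x->-3) of 4x^2 + 3x - 2
= 4 * (-3)^2 + 3 * (-3) - 2
= 36 - 9 - 2
= 25

25


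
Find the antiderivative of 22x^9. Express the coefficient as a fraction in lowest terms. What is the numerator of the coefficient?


Apply the power rule for integration:
integral of ax^n dx = a/(n+1) * x^(n+1) + C
integral of 22x^9 dx
= 22/10 * x^10 + C
= 11/5 * x^10 + C
The coefficient in lowest terms is 11/5, and its numerator is 11

11


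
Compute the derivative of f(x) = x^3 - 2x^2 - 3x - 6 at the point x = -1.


Differentiate f(x) = x^3 - 2x^2 - 3x - 6 term by term:
f'(x) = 3x^2 - 4x - 3
Substitute x = -1:
f'(-1) = 3 * (-1)^2 - 4 * (-1) - 3
= 3 + 4 - 3
= 4

4


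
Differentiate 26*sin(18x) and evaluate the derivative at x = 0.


Apply the chain rule to differentiate 26*sin(18x):
d/dx [26*sin(18x)]
= 26 * cos(18x) * d/dx(18x)
= 26 * 18 * cos(18x)
= 468 * cos(18x)
Evaluate at x = 0:
= 468 * cos(0)
= 468 * 1
= 468

468


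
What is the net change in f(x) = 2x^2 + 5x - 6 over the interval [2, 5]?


Net change = f(b) - f(a)
f(x) = 2x^2 + 5x - 6
Compute f(5):
f(5) = 2 * 5^2 + 5 * 5 - 6
= 50 + 25 - 6
= 69
Compute f(2):
f(2) = 2 * 2^2 + 5 * 2 - 6
= 8 + 10 - 6
= 12
Net change = 69 - 12 = 57

57


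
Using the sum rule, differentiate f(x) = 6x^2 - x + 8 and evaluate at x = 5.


Differentiate term by term using power and sum rules:
f(x) = 6x^2 - x + 8
f'(x) = 12x - 1
Substitute x = 5:
f'(5) = 12 * 5 - 1
= 60 - 1
= 59

59


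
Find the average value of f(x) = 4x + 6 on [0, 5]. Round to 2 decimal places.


Average value = 1/(b-a) * integral from a to b of f(x) dx
First compute the integral of 4x + 6:
F(x) = 2x^2 + 6x
F(5) = 2 * 25 + 6 * 5 = 80
F(0) = 2 * 0 + 6 * 0 = 0
Integral = 80 - 0 = 80
Average = 80 / (5 - 0) = 80 / 5
= 16 = 16.00

16.00


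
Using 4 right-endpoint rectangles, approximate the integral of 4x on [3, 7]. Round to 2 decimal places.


Right Riemann sum uses right endpoints of each subinterval.
Interval: [3, 7], n = 4
dx = (7 - 3) / 4 = 1
Right endpoints: [4, 5, 6, 7]
f values: [16, 20, 24, 28]
Sum = dx * (sum of f values)
= 1 * 88
= 88 = 88.00

88.00


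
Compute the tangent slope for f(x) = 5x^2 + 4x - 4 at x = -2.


The slope of the tangent line equals f'(x) at the point.
f(x) = 5x^2 + 4x - 4
f'(x) = 10x + 4
At x = -2:
f'(-2) = 10 * (-2) + 4
= -20 + 4
= -16

-16


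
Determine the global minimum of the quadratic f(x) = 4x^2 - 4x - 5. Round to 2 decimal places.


For a quadratic f(x) = ax^2 + bx + c with a > 0, the minimum is at the vertex.
Vertex x-coordinate: x = -b/(2a)
x = -(-4) / (2 * 4)
x = 4/8 = 1/2
Substitute back to find the minimum value:
f(1/2) = 4 * (1/2)^2 - 4 * (1/2) - 5
= 1 - 2 - 5
= -6 = -6.00

-6.00


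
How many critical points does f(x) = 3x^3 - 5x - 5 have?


Find where f'(x) = 0:
f(x) = 3x^3 - 5x - 5
f'(x) = 9x^2 - 5
This is a quadratic in x. Use the discriminant to count real roots.
Discriminant = (0)^2 - 4 * 9 * (-5)
= 0 - (-180)
= 180
Since discriminant > 0, f'(x) = 0 has 2 real solutions.
Number of critical points: 2

2


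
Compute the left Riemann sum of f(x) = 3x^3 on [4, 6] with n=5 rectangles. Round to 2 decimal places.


Left Riemann sum uses left endpoints of each subinterval.
Interval: [4, 6], n = 5
dx = (6 - 4) / 5 = 2/5
Left endpoints: [4, 22/5, 24/5, 26/5, 28/5]
f values: [192, 31944/125, 41472/125, 52728/125, 65856/125]
Sum = dx * (sum of f values)
= 2/5 * 1728
= 3456/5 = 691.20

691.20


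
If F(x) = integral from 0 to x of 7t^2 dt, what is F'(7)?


By the Fundamental Theorem of Calculus (Part 1):
If F(x) = integral from 0 to x of f(t) dt, then F'(x) = f(x)
Here f(t) = 7t^2
So F'(x) = 7x^2
Evaluate at x = 7:
F'(7) = 7 * 7^2
= 7 * 49
= 343

343


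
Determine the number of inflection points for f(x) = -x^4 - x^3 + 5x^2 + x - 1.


Inflection points occur where f''(x) = 0 and concavity changes.
f(x) = -x^4 - x^3 + 5x^2 + x - 1
f'(x) = -4x^3 - 3x^2 + 10x + 1
f''(x) = -12x^2 - 6x + 10
This is a quadratic in x. Use the discriminant to count real roots.
Discriminant = (-6)^2 - 4 * (-12) * 10
= 36 - (-480)
= 516
Since discriminant > 0, f''(x) = 0 has 2 distinct real solutions.
A quadratic with two distinct real roots changes sign at each root, so concavity changes at both.
Number of inflection points: 2

2


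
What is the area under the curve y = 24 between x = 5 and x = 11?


The area under a constant function y = 24 is a rectangle.
Width = 11 - 5 = 6
Height = 24
Area = width * height
= 6 * 24
= 144

144


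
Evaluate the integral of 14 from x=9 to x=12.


The integral of a constant k over [a, b] equals k * (b - a).
integral from 9 to 12 of 14 dx
= 14 * (12 - 9)
= 14 * 3
= 42

42


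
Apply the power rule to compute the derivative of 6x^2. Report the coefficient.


We apply the power rule: d/dx [ax^n] = a*n * x^(n-1)
d/dx [6x^2]
= 6 * 2 * x^(2-1)
= 12x
The coefficient is 12

12


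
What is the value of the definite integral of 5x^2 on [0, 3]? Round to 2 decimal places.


Find the antiderivative of 5x^2:
F(x) = 5/3 * x^3
Apply the Fundamental Theorem of Calculus:
F(3) - F(0)
= 5/3 * 3^3 - 5/3 * 0^3
= 5/3 * (27 - 0)
= 5/3 * 27
= 45 = 45.00

45.00


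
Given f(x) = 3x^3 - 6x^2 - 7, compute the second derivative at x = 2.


First derivative:
f'(x) = 9x^2 - 12x
Second derivative:
f''(x) = 18x - 12
Substitute x = 2:
f''(2) = 18 * 2 - 12
= 36 - 12
= 24

24


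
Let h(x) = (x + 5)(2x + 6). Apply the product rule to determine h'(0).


Let u(x) = x + 5 and v(x) = 2x + 6
u'(x) = 1
v'(x) = 2
Product rule: h'(x) = u'(x)*v(x) + u(x)*v'(x)
= 1 * (2x + 6) + (x + 5) * 2
At x = 0:
u(0) = 1 * 0 + 5 = 5
v(0) = 2 * 0 + 6 = 6
h'(0) = 1 * 6 + 5 * 2
= 6 + 10
= 16

16


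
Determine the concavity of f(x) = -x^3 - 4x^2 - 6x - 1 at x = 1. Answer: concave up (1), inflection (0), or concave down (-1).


Concavity is determined by the sign of f''(x).
f(x) = -x^3 - 4x^2 - 6x - 1
f'(x) = -3x^2 - 8x - 6
f''(x) = -6x - 8
f''(1) = -6 * 1 - 8
= -6 - 8
= -14
Since f''(1) < 0, the function is concave down (-1)

-1


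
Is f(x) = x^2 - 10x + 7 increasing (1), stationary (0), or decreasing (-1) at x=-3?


Compute f'(x) to determine behavior:
f'(x) = 2x - 10
f'(-3) = 2 * (-3) - 10
= -6 - 10
= -16
Since f'(-3) < 0, the function is decreasing (-1)

-1


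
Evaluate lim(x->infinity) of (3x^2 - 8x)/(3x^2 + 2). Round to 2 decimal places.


For limits at infinity with equal-degree polynomials,
we compare leading coefficients.
Numerator leading term: 3x^2
Denominator leading term: 3x^2
Divide both by x^2:
lim = (3 - 8/x) / (3 + 2/x^2)
As x -> infinity, the 1/x and 1/x^2 terms vanish:
= 3/3 = 1 = 1.00

1.00


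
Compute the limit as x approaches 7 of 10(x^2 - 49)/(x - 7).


Direct substitution gives 0/0, so we factor the numerator.
Factor: 10(x^2 - 49) = 10 * (x - 7)(x + 7)
Cancel the common factor (x - 7):
10(x^2 - 49)/(x - 7) = 10 * (x + 7)
Now substitute x = 7:
= 10 * (7 + 7) = 140

140


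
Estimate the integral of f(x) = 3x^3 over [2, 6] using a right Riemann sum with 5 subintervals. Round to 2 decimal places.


Right Riemann sum uses right endpoints of each subinterval.
Interval: [2, 6], n = 5
dx = (6 - 2) / 5 = 4/5
Right endpoints: [14/5, 18/5, 22/5, 26/5, 6]
f values: [8232/125, 17496/125, 31944/125, 52728/125, 648]
Sum = dx * (sum of f values)
= 4/5 * 7656/5
= 30624/25 = 1224.96

1224.96


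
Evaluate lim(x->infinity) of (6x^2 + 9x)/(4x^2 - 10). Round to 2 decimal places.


For limits at infinity with equal-degree polynomials,
we compare leading coefficients.
Numerator leading term: 6x^2
Denominator leading term: 4x^2
Divide both by x^2:
lim = (6 + 9/x) / (4 - 10/x^2)
As x -> infinity, the 1/x and 1/x^2 terms vanish:
= 6/4 = 3/2 = 1.50

1.50


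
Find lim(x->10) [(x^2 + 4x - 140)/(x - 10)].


Direct substitution gives 0/0, so we factor the numerator.
Factor: (x^2 + 4x - 140) = (x - 10)(x + 14)
Cancel the common factor (x - 10):
(x^2 + 4x - 140)/(x - 10) = (x + 14)
Now substitute x = 10:
= (10) - (-14) = 24

24


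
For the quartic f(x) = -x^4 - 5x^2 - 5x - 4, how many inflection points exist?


Inflection points occur where f''(x) = 0 and concavity changes.
f(x) = -x^4 - 5x^2 - 5x - 4
f'(x) = -4x^3 - 10x - 5
f''(x) = -12x^2 - 10
This is a quadratic in x. Use the discriminant to count real roots.
Discriminant = (0)^2 - 4 * (-12) * (-10)
= 0 - 480
= -480
Since discriminant < 0, f''(x) = 0 has no real solutions.
Number of inflection points: 0

0


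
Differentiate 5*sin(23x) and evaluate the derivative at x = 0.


Apply the chain rule to differentiate 5*sin(23x):
d/dx [5*sin(23x)]
= 5 * cos(23x) * d/dx(23x)
= 5 * 23 * cos(23x)
= 115 * cos(23x)
Evaluate at x = 0:
= 115 * cos(0)
= 115 * 1
= 115

115


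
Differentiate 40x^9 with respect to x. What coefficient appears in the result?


We apply the power rule: d/dx [ax^n] = a*n * x^(n-1)
d/dx [40x^9]
= 40 * 9 * x^(9-1)
= 360x^8
The coefficient is 360

360


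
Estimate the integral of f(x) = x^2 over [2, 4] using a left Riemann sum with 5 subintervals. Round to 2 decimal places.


Left Riemann sum uses left endpoints of each subinterval.
Interval: [2, 4], n = 5
dx = (4 - 2) / 5 = 2/5
Left endpoints: [2, 12/5, 14/5, 16/5, 18/5]
f values: [4, 144/25, 196/25, 256/25, 324/25]
Sum = dx * (sum of f values)
= 2/5 * 204/5
= 408/25 = 16.32

16.32


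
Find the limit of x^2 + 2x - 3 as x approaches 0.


Since polynomials are continuous, we use direct substitution.
lim(x->0) of x^2 + 2x - 3
= 1 * 0^2 + 2 * 0 - 3
= 0 + 0 - 3
= -3

-3


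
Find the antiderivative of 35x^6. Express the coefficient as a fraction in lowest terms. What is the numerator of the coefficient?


Apply the power rule for integration:
integral of ax^n dx = a/(n+1) * x^(n+1) + C
integral of 35x^6 dx
= 35/7 * x^7 + C
= 5 * x^7 + C
The coefficient in lowest terms is 5 = 5/1, so its numerator is 5

5


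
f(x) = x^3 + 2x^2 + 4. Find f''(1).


First derivative:
f'(x) = 3x^2 + 4x
Second derivative:
f''(x) = 6x + 4
Substitute x = 1:
f''(1) = 6 * 1 + 4
= 6 + 4
= 10

10


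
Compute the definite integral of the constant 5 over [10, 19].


The integral of a constant k over [a, b] equals k * (b - a).
integral from 10 to 19 of 5 dx
= 5 * (19 - 10)
= 5 * 9
= 45

45


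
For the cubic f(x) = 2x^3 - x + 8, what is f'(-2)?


Differentiate f(x) = 2x^3 - x + 8 term by term:
f'(x) = 6x^2 - 1
Substitute x = -2:
f'(-2) = 6 * (-2)^2 + 0 * (-2) - 1
= 24 + 0 - 1
= 23

23


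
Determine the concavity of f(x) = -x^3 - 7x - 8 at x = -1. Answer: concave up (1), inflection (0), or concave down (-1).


Concavity is determined by the sign of f''(x).
f(x) = -x^3 - 7x - 8
f'(x) = -3x^2 - 7
f''(x) = -6x
f''(-1) = -6 * (-1) + 0
= 6 + 0
= 6
Since f''(-1) > 0, the function is concave up (1)

1


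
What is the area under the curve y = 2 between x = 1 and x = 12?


The area under a constant function y = 2 is a rectangle.
Width = 12 - 1 = 11
Height = 2
Area = width * height
= 11 * 2
= 22

22


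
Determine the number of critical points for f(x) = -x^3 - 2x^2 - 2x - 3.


Find where f'(x) = 0:
f(x) = -x^3 - 2x^2 - 2x - 3
f'(x) = -3x^2 - 4x - 2
This is a quadratic in x. Use the discriminant to count real roots.
Discriminant = (-4)^2 - 4 * (-3) * (-2)
= 16 - 24
= -8
Since discriminant < 0, f'(x) = 0 has no real solutions.
Number of critical points: 0

0


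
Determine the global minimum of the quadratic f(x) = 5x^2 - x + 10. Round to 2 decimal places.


For a quadratic f(x) = ax^2 + bx + c with a > 0, the minimum is at the vertex.
Vertex x-coordinate: x = -b/(2a)
x = -(-1) / (2 * 5)
x = 1/10
Substitute back to find the minimum value:
f(1/10) = 5 * (1/10)^2 - 1 * (1/10) + 10
= 1/20 - 1/10 + 10
= 199/20 = 9.95

9.95


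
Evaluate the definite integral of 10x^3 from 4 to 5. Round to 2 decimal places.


Find the antiderivative of 10x^3:
F(x) = 10/4 * x^4
Apply the Fundamental Theorem of Calculus:
F(5) - F(4)
= 10/4 * 5^4 - 10/4 * 4^4
= 10/4 * (625 - 256)
= 10/4 * 369
= 1845/2 = 922.50

922.50


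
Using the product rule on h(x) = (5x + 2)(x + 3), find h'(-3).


Let u(x) = 5x + 2 and v(x) = x + 3
u'(x) = 5
v'(x) = 1
Product rule: h'(x) = u'(x)*v(x) + u(x)*v'(x)
= 5 * (x + 3) + (5x + 2) * 1
At x = -3:
u(-3) = 5 * (-3) + 2 = -13
v(-3) = 1 * (-3) + 3 = 0
h'(-3) = 5 * 0 + (-13) * 1
= 0 - 13
= -13

-13


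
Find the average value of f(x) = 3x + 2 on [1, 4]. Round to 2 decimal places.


Average value = 1/(b-a) * integral from a to b of f(x) dx
First compute the integral of 3x + 2:
F(x) = (3/2)x^2 + 2x
F(4) = 3/2 * 16 + 2 * 4 = 32
F(1) = 3/2 * 1 + 2 * 1 = 7/2
Integral = 32 - 7/2 = 57/2
Average = (57/2) / (4 - 1) = (57/2) / 3
= 19/2 = 9.50

9.50


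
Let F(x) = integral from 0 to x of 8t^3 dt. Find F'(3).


By the Fundamental Theorem of Calculus (Part 1):
If F(x) = integral from 0 to x of f(t) dt, then F'(x) = f(x)
Here f(t) = 8t^3
So F'(x) = 8x^3
Evaluate at x = 3:
F'(3) = 8 * 3^3
= 8 * 27
= 216

216


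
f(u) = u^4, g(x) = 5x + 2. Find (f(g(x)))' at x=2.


Using the chain rule: (f(g(x)))' = f'(g(x)) * g'(x)
First, find g(2):
g(2) = 5 * 2 + 2 = 12
Next, f'(u) = 4u^3
And g'(x) = 5
So f'(g(2)) * g'(2)
= 4 * 12^3 * 5
= 4 * 1728 * 5
= 34560

34560


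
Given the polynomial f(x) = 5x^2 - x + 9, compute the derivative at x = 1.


Differentiate term by term using power and sum rules:
f(x) = 5x^2 - x + 9
f'(x) = 10x - 1
Substitute x = 1:
f'(1) = 10 * 1 - 1
= 10 - 1
= 9

9


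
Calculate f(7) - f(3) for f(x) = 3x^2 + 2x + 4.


Net change = f(b) - f(a)
f(x) = 3x^2 + 2x + 4
Compute f(7):
f(7) = 3 * 7^2 + 2 * 7 + 4
= 147 + 14 + 4
= 165
Compute f(3):
f(3) = 3 * 3^2 + 2 * 3 + 4
= 27 + 6 + 4
= 37
Net change = 165 - 37 = 128

128


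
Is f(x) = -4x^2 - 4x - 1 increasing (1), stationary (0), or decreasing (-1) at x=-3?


Compute f'(x) to determine behavior:
f'(x) = -8x - 4
f'(-3) = -8 * (-3) - 4
= 24 - 4
= 20
Since f'(-3) > 0, the function is increasing (1)

1


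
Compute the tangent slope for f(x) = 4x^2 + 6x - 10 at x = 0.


The slope of the tangent line equals f'(x) at the point.
f(x) = 4x^2 + 6x - 10
f'(x) = 8x + 6
At x = 0:
f'(0) = 8 * 0 + 6
= 0 + 6
= 6

6


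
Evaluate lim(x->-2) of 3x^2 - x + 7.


Since polynomials are continuous, we use direct substitution.
lim(x->-2) of 3x^2 - x + 7
= 3 * (-2)^2 - 1 * (-2) + 7
= 12 + 2 + 7
= 21

21


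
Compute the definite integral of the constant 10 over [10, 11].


The integral of a constant k over [a, b] equals k * (b - a).
integral from 10 to 11 of 10 dx
= 10 * (11 - 10)
= 10 * 1
= 10

10


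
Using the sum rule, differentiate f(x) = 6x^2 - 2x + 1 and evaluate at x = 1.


Differentiate term by term using power and sum rules:
f(x) = 6x^2 - 2x + 1
f'(x) = 12x - 2
Substitute x = 1:
f'(1) = 12 * 1 - 2
= 12 - 2
= 10

10


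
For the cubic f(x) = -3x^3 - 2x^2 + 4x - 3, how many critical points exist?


Find where f'(x) = 0:
f(x) = -3x^3 - 2x^2 + 4x - 3
f'(x) = -9x^2 - 4x + 4
This is a quadratic in x. Use the discriminant to count real roots.
Discriminant = (-4)^2 - 4 * (-9) * 4
= 16 - (-144)
= 160
Since discriminant > 0, f'(x) = 0 has 2 real solutions.
Number of critical points: 2

2


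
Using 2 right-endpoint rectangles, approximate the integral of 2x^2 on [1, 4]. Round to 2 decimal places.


Right Riemann sum uses right endpoints of each subinterval.
Interval: [1, 4], n = 2
dx = (4 - 1) / 2 = 3/2
Right endpoints: [5/2, 4]
f values: [25/2, 32]
Sum = dx * (sum of f values)
= 3/2 * 89/2
= 267/4 = 66.75

66.75


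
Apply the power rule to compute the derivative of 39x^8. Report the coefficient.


We apply the power rule: d/dx [ax^n] = a*n * x^(n-1)
d/dx [39x^8]
= 39 * 8 * x^(8-1)
= 312x^7
The coefficient is 312

312


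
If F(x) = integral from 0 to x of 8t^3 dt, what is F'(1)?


By the Fundamental Theorem of Calculus (Part 1):
If F(x) = integral from 0 to x of f(t) dt, then F'(x) = f(x)
Here f(t) = 8t^3
So F'(x) = 8x^3
Evaluate at x = 1:
F'(1) = 8 * 1^3
= 8 * 1
= 8

8


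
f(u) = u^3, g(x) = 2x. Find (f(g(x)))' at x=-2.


Using the chain rule: (f(g(x)))' = f'(g(x)) * g'(x)
First, find g(-2):
g(-2) = 2 * (-2) + 0 = -4
Next, f'(u) = 3u^2
And g'(x) = 2
So f'(g(-2)) * g'(-2)
= 3 * (-4)^2 * 2
= 3 * 16 * 2
= 96

96


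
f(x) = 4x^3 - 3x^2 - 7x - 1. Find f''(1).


First derivative:
f'(x) = 12x^2 - 6x - 7
Second derivative:
f''(x) = 24x - 6
Substitute x = 1:
f''(1) = 24 * 1 - 6
= 24 - 6
= 18

18


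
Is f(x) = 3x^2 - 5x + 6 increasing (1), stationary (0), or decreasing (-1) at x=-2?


Compute f'(x) to determine behavior:
f'(x) = 6x - 5
f'(-2) = 6 * (-2) - 5
= -12 - 5
= -17
Since f'(-2) < 0, the function is decreasing (-1)

-1


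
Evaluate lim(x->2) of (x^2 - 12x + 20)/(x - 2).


Direct substitution gives 0/0, so we factor the numerator.
Factor: (x^2 - 12x + 20) = (x - 2)(x - 10)
Cancel the common factor (x - 2):
(x^2 - 12x + 20)/(x - 2) = (x - 10)
Now substitute x = 2:
= (2) - (10) = -8

-8


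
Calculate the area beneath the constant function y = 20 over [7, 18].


The area under a constant function y = 20 is a rectangle.
Width = 18 - 7 = 11
Height = 20
Area = width * height
= 11 * 20
= 220

220


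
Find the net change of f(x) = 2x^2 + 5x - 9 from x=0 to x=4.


Net change = f(b) - f(a)
f(x) = 2x^2 + 5x - 9
Compute f(4):
f(4) = 2 * 4^2 + 5 * 4 - 9
= 32 + 20 - 9
= 43
Compute f(0):
f(0) = 2 * 0^2 + 5 * 0 - 9
= 0 + 0 - 9
= -9
Net change = 43 - (-9) = 52

52


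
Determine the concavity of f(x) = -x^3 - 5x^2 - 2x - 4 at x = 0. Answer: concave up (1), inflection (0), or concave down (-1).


Concavity is determined by the sign of f''(x).
f(x) = -x^3 - 5x^2 - 2x - 4
f'(x) = -3x^2 - 10x - 2
f''(x) = -6x - 10
f''(0) = -6 * 0 - 10
= 0 - 10
= -10
Since f''(0) < 0, the function is concave down (-1)

-1


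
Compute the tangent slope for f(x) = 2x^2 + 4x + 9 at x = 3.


The slope of the tangent line equals f'(x) at the point.
f(x) = 2x^2 + 4x + 9
f'(x) = 4x + 4
At x = 3:
f'(3) = 4 * 3 + 4
= 12 + 4
= 16

16


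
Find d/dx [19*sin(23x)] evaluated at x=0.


Apply the chain rule to differentiate 19*sin(23x):
d/dx [19*sin(23x)]
= 19 * cos(23x) * d/dx(23x)
= 19 * 23 * cos(23x)
= 437 * cos(23x)
Evaluate at x = 0:
= 437 * cos(0)
= 437 * 1
= 437

437


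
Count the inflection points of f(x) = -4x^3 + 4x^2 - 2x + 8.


Inflection points occur where f''(x) = 0 and concavity changes.
f(x) = -4x^3 + 4x^2 - 2x + 8
f'(x) = -12x^2 + 8x - 2
f''(x) = -24x + 8
Set f''(x) = 0:
-24x + 8 = 0
x = -8 / (-24) = 1/3
Since f''(x) is linear (degree 1), it changes sign at this point.
Therefore there is exactly 1 inflection point.

1


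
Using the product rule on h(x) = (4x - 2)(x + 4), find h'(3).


Let u(x) = 4x - 2 and v(x) = x + 4
u'(x) = 4
v'(x) = 1
Product rule: h'(x) = u'(x)*v(x) + u(x)*v'(x)
= 4 * (x + 4) + (4x - 2) * 1
At x = 3:
u(3) = 4 * 3 - 2 = 10
v(3) = 1 * 3 + 4 = 7
h'(3) = 4 * 7 + 10 * 1
= 28 + 10
= 38

38


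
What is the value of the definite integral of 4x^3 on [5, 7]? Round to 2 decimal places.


Find the antiderivative of 4x^3:
F(x) = 4/4 * x^4
Apply the Fundamental Theorem of Calculus:
F(7) - F(5)
= 4/4 * 7^4 - 4/4 * 5^4
= 4/4 * (2401 - 625)
= 4/4 * 1776
= 1776 = 1776.00

1776.00


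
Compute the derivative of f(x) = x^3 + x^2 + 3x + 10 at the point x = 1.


Differentiate f(x) = x^3 + x^2 + 3x + 10 term by term:
f'(x) = 3x^2 + 2x + 3
Substitute x = 1:
f'(1) = 3 * 1^2 + 2 * 1 + 3
= 3 + 2 + 3
= 8

8


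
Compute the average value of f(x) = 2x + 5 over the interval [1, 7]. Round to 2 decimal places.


Average value = 1/(b-a) * integral from a to b of f(x) dx
First compute the integral of 2x + 5:
F(x) = x^2 + 5x
F(7) = 1 * 49 + 5 * 7 = 84
F(1) = 1 * 1 + 5 * 1 = 6
Integral = 84 - 6 = 78
Average = 78 / (7 - 1) = 78 / 6
= 13 = 13.00

13.00


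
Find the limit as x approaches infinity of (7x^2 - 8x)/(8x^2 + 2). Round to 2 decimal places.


For limits at infinity with equal-degree polynomials,
we compare leading coefficients.
Numerator leading term: 7x^2
Denominator leading term: 8x^2
Divide both by x^2:
lim = (7 - 8/x) / (8 + 2/x^2)
As x -> infinity, the 1/x and 1/x^2 terms vanish:
= 7/8 ≈ 0.88

0.88


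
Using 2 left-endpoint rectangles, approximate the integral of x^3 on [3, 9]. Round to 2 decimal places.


Left Riemann sum uses left endpoints of each subinterval.
Interval: [3, 9], n = 2
dx = (9 - 3) / 2 = 3
Left endpoints: [3, 6]
f values: [27, 216]
Sum = dx * (sum of f values)
= 3 * 243
= 729 = 729.00

729.00


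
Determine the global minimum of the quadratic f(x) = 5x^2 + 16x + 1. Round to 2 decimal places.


For a quadratic f(x) = ax^2 + bx + c with a > 0, the minimum is at the vertex.
Vertex x-coordinate: x = -b/(2a)
x = -(16) / (2 * 5)
x = -16/10 = -8/5
Substitute back to find the minimum value:
f(-8/5) = 5 * (-8/5)^2 + 16 * (-8/5) + 1
= 64/5 - 128/5 + 1
= -59/5 = -11.80

-11.80


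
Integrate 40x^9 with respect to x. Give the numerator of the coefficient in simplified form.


Apply the power rule for integration:
integral of ax^n dx = a/(n+1) * x^(n+1) + C
integral of 40x^9 dx
= 40/10 * x^10 + C
= 4 * x^10 + C
The coefficient in lowest terms is 4 = 4/1, so its numerator is 4

4


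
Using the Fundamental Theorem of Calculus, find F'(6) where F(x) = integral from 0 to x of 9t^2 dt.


By the Fundamental Theorem of Calculus (Part 1):
If F(x) = integral from 0 to x of f(t) dt, then F'(x) = f(x)
Here f(t) = 9t^2
So F'(x) = 9x^2
Evaluate at x = 6:
F'(6) = 9 * 6^2
= 9 * 36
= 324

324


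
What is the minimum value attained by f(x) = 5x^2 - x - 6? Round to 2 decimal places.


For a quadratic f(x) = ax^2 + bx + c with a > 0, the minimum is at the vertex.
Vertex x-coordinate: x = -b/(2a)
x = -(-1) / (2 * 5)
x = 1/10
Substitute back to find the minimum value:
f(1/10) = 5 * (1/10)^2 - 1 * (1/10) - 6
= 1/20 - 1/10 - 6
= -121/20 = -6.05

-6.05


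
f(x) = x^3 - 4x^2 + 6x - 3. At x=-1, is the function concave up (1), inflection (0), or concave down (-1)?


Concavity is determined by the sign of f''(x).
f(x) = x^3 - 4x^2 + 6x - 3
f'(x) = 3x^2 - 8x + 6
f''(x) = 6x - 8
f''(-1) = 6 * (-1) - 8
= -6 - 8
= -14
Since f''(-1) < 0, the function is concave down (-1)

-1


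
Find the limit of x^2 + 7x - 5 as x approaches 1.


Since polynomials are continuous, we use direct substitution.
lim(x->1) of x^2 + 7x - 5
= 1 * 1^2 + 7 * 1 - 5
= 1 + 7 - 5
= 3

3


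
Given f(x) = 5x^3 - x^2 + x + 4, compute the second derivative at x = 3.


First derivative:
f'(x) = 15x^2 - 2x + 1
Second derivative:
f''(x) = 30x - 2
Substitute x = 3:
f''(3) = 30 * 3 - 2
= 90 - 2
= 88

88


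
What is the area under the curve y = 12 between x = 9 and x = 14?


The area under a constant function y = 12 is a rectangle.
Width = 14 - 9 = 5
Height = 12
Area = width * height
= 5 * 12
= 60

60


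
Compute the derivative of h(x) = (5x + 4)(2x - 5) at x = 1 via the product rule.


Let u(x) = 5x + 4 and v(x) = 2x - 5
u'(x) = 5
v'(x) = 2
Product rule: h'(x) = u'(x)*v(x) + u(x)*v'(x)
= 5 * (2x - 5) + (5x + 4) * 2
At x = 1:
u(1) = 5 * 1 + 4 = 9
v(1) = 2 * 1 - 5 = -3
h'(1) = 5 * (-3) + 9 * 2
= -15 + 18
= 3

3


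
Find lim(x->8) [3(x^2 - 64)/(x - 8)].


Direct substitution gives 0/0, so we factor the numerator.
Factor: 3(x^2 - 64) = 3 * (x - 8)(x + 8)
Cancel the common factor (x - 8):
3(x^2 - 64)/(x - 8) = 3 * (x + 8)
Now substitute x = 8:
= 3 * (8 + 8) = 48

48


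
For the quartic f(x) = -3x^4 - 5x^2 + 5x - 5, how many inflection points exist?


Inflection points occur where f''(x) = 0 and concavity changes.
f(x) = -3x^4 - 5x^2 + 5x - 5
f'(x) = -12x^3 - 10x + 5
f''(x) = -36x^2 - 10
This is a quadratic in x. Use the discriminant to count real roots.
Discriminant = (0)^2 - 4 * (-36) * (-10)
= 0 - 1440
= -1440
Since discriminant < 0, f''(x) = 0 has no real solutions.
Number of inflection points: 0

0


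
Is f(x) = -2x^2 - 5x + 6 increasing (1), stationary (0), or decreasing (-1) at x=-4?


Compute f'(x) to determine behavior:
f'(x) = -4x - 5
f'(-4) = -4 * (-4) - 5
= 16 - 5
= 11
Since f'(-4) > 0, the function is increasing (1)

1


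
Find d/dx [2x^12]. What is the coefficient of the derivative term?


We apply the power rule: d/dx [ax^n] = a*n * x^(n-1)
d/dx [2x^12]
= 2 * 12 * x^(12-1)
= 24x^11
The coefficient is 24

24


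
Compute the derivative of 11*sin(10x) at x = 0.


Apply the chain rule to differentiate 11*sin(10x):
d/dx [11*sin(10x)]
= 11 * cos(10x) * d/dx(10x)
= 11 * 10 * cos(10x)
= 110 * cos(10x)
Evaluate at x = 0:
= 110 * cos(0)
= 110 * 1
= 110

110


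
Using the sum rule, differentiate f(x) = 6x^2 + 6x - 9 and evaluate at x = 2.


Differentiate term by term using power and sum rules:
f(x) = 6x^2 + 6x - 9
f'(x) = 12x + 6
Substitute x = 2:
f'(2) = 12 * 2 + 6
= 24 + 6
= 30

30


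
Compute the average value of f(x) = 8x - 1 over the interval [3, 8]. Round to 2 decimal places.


Average value = 1/(b-a) * integral from a to b of f(x) dx
First compute the integral of 8x - 1:
F(x) = 4x^2 - x
F(8) = 4 * 64 - 1 * 8 = 248
F(3) = 4 * 9 - 1 * 3 = 33
Integral = 248 - 33 = 215
Average = 215 / (8 - 3) = 215 / 5
= 43 = 43.00

43.00


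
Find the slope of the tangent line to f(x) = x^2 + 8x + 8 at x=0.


The slope of the tangent line equals f'(x) at the point.
f(x) = x^2 + 8x + 8
f'(x) = 2x + 8
At x = 0:
f'(0) = 2 * 0 + 8
= 0 + 8
= 8

8


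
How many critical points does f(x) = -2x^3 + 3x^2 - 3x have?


Find where f'(x) = 0:
f(x) = -2x^3 + 3x^2 - 3x
f'(x) = -6x^2 + 6x - 3
This is a quadratic in x. Use the discriminant to count real roots.
Discriminant = (6)^2 - 4 * (-6) * (-3)
= 36 - 72
= -36
Since discriminant < 0, f'(x) = 0 has no real solutions.
Number of critical points: 0

0
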